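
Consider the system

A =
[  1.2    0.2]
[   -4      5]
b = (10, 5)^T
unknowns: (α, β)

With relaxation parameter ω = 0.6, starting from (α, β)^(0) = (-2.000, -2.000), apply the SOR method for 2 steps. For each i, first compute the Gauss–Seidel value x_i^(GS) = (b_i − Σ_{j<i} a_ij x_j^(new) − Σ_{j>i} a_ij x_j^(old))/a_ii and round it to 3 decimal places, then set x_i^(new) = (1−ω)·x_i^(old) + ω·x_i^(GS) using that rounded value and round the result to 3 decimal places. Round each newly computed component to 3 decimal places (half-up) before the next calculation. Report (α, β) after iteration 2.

Iteration 1:
  α: GS value = (10 - (0.2)·-2.000) / (1.2) = 8.667;  α ← (1−ω)·-2.000 + ω·8.667 = 4.400
  β: GS value = (5 - (-4)·4.400) / (5) = 4.520;  β ← (1−ω)·-2.000 + ω·4.520 = 1.912
Iteration 2:
  α: GS value = (10 - (0.2)·1.912) / (1.2) = 8.015;  α ← (1−ω)·4.400 + ω·8.015 = 6.569
  β: GS value = (5 - (-4)·6.569) / (5) = 6.255;  β ← (1−ω)·1.912 + ω·6.255 = 4.518

(6.569, 4.518)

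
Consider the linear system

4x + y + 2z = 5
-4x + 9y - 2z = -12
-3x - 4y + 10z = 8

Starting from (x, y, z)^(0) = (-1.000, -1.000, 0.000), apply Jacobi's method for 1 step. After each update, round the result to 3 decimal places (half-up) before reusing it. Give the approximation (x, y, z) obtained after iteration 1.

Iteration 1:
  x = (5 - (1)·-1.000 - (2)·0.000) / (4) = 1.500
  y = (-12 - (-4)·-1.000 - (-2)·0.000) / (9) = -1.778
  z = (8 - (-3)·-1.000 - (-4)·-1.000) / (10) = 0.100

(1.500, -1.778, 0.100)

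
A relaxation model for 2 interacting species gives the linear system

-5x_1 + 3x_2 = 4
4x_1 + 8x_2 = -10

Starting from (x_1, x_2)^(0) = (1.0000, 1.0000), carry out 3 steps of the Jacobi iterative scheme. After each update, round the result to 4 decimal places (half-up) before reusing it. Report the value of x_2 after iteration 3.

Iteration 1:
  x_1 = (4 - (3)·1.0000) / (-5) = -0.2000
  x_2 = (-10 - (4)·1.0000) / (8) = -1.7500
Iteration 2:
  x_1 = (4 - (3)·-1.7500) / (-5) = -1.8500
  x_2 = (-10 - (4)·-0.2000) / (8) = -1.1500
Iteration 3:
  x_1 = (4 - (3)·-1.1500) / (-5) = -1.4900
  x_2 = (-10 - (4)·-1.8500) / (8) = -0.3250

-0.3250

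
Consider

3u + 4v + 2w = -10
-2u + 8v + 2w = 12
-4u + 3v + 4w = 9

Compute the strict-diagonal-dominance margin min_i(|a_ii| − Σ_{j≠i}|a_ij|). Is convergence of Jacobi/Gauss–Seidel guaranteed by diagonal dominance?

row 1: |3| − (4+2) = -3
row 2: |8| − (2+2) = 4
row 3: |4| − (4+3) = -3
minimum over rows = -3 → not strictly diagonally dominant

-3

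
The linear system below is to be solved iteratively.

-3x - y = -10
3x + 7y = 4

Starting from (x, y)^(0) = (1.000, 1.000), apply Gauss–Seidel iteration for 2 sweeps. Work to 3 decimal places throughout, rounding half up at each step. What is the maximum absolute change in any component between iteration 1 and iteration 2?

Iteration 1:
  x = (-10 - (-1)·1.000) / (-3) = 3.000
  y = (4 - (3)·3.000) / (7) = -0.714
Iteration 2:
  x = (-10 - (-1)·-0.714) / (-3) = 3.571
  y = (4 - (3)·3.571) / (7) = -0.959
Change: (0.571, -0.245) → max |·| = 0.571

0.571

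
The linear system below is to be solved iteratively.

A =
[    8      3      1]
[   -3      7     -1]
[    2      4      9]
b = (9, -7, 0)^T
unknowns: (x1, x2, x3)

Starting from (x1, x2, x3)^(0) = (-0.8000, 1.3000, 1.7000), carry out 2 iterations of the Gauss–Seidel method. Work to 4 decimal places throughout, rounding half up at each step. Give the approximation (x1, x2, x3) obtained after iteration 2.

Iteration 1:
  x1 = (9 - (3)·1.3000 - (1)·1.7000) / (8) = 0.4250
  x2 = (-7 - (-3)·0.4250 - (-1)·1.7000) / (7) = -0.5750
  x3 = (0 - (2)·0.4250 - (4)·-0.5750) / (9) = 0.1611
Iteration 2:
  x1 = (9 - (3)·-0.5750 - (1)·0.1611) / (8) = 1.3205
  x2 = (-7 - (-3)·1.3205 - (-1)·0.1611) / (7) = -0.4111
  x3 = (0 - (2)·1.3205 - (4)·-0.4111) / (9) = -0.1107

(1.3205, -0.4111, -0.1107)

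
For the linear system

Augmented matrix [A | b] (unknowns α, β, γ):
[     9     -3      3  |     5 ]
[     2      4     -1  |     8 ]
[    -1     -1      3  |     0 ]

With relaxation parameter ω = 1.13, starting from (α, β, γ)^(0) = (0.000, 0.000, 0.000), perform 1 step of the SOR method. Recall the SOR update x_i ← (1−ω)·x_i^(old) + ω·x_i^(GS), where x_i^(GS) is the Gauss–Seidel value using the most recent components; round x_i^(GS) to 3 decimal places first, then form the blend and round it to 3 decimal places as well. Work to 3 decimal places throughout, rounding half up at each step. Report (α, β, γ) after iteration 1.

Iteration 1:
  α: GS value = (5 - (-3)·0.000 - (3)·0.000) / (9) = 0.556;  α ← (1−ω)·0.000 + ω·0.556 = 0.628
  β: GS value = (8 - (2)·0.628 - (-1)·0.000) / (4) = 1.686;  β ← (1−ω)·0.000 + ω·1.686 = 1.905
  γ: GS value = (0 - (-1)·0.628 - (-1)·1.905) / (3) = 0.844;  γ ← (1−ω)·0.000 + ω·0.844 = 0.954

(0.628, 1.905, 0.954)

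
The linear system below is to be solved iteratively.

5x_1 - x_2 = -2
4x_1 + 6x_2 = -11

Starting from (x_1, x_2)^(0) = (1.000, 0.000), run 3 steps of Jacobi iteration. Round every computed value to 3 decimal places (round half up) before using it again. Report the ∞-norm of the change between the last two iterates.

0.334

Iteration 1:
  x_1 = (-2 - (-1)·0.000) / (5) = -0.400
  x_2 = (-11 - (4)·1.000) / (6) = -2.500
Iteration 2:
  x_1 = (-2 - (-1)·-2.500) / (5) = -0.900
  x_2 = (-11 - (4)·-0.400) / (6) = -1.567
Iteration 3:
  x_1 = (-2 - (-1)·-1.567) / (5) = -0.713
  x_2 = (-11 - (4)·-0.900) / (6) = -1.233
Change: (0.187, 0.334) → max |·| = 0.334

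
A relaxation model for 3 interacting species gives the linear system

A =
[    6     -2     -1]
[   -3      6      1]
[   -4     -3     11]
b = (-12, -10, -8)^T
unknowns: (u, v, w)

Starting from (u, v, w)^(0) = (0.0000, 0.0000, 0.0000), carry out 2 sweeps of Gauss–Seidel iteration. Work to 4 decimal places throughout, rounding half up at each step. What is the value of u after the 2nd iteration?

Iteration 1:
  u = (-12 - (-2)·0.0000 - (-1)·0.0000) / (6) = -2.0000
  v = (-10 - (-3)·-2.0000 - (1)·0.0000) / (6) = -2.6667
  w = (-8 - (-4)·-2.0000 - (-3)·-2.6667) / (11) = -2.1818
Iteration 2:
  u = (-12 - (-2)·-2.6667 - (-1)·-2.1818) / (6) = -3.2525
  v = (-10 - (-3)·-3.2525 - (1)·-2.1818) / (6) = -2.9293
  w = (-8 - (-4)·-3.2525 - (-3)·-2.9293) / (11) = -2.7089

-3.2525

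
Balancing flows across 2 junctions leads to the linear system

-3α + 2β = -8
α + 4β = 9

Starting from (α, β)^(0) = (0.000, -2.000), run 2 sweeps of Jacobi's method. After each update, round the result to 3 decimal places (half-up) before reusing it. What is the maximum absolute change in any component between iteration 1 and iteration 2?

2.834

Iteration 1:
  α = (-8 - (2)·-2.000) / (-3) = 1.333
  β = (9 - (1)·0.000) / (4) = 2.250
Iteration 2:
  α = (-8 - (2)·2.250) / (-3) = 4.167
  β = (9 - (1)·1.333) / (4) = 1.917
Change: (2.834, -0.333) → max |·| = 2.834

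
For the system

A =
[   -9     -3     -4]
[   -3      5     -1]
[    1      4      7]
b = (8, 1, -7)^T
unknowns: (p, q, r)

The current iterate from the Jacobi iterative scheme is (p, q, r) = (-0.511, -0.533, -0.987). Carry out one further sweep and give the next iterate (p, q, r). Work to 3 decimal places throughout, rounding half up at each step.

One sweep:
  p = (8 - (-3)·-0.533 - (-4)·-0.987) / (-9) = -0.273
  q = (1 - (-3)·-0.511 - (-1)·-0.987) / (5) = -0.304
  r = (-7 - (1)·-0.511 - (4)·-0.533) / (7) = -0.622

(-0.273, -0.304, -0.622)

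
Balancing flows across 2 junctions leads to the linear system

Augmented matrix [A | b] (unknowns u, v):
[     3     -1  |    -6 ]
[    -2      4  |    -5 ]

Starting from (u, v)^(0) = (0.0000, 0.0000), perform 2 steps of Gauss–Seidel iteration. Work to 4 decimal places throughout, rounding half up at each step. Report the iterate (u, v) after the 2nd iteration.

(-2.7500, -2.6250)

Iteration 1:
  u = (-6 - (-1)·0.0000) / (3) = -2.0000
  v = (-5 - (-2)·-2.0000) / (4) = -2.2500
Iteration 2:
  u = (-6 - (-1)·-2.2500) / (3) = -2.7500
  v = (-5 - (-2)·-2.7500) / (4) = -2.6250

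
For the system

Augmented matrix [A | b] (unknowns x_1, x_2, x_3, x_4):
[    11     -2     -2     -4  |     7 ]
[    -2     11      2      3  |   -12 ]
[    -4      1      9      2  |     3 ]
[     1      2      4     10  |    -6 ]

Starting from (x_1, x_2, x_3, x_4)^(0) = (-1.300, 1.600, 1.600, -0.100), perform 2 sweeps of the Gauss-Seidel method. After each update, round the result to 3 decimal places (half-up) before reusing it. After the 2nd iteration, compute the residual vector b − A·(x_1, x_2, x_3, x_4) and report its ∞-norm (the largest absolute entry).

0.452

Iteration 1:
  x_1 = (7 - (-2)·1.600 - (-2)·1.600 - (-4)·-0.100) / (11) = 1.182
  x_2 = (-12 - (-2)·1.182 - (2)·1.600 - (3)·-0.100) / (11) = -1.140
  x_3 = (3 - (-4)·1.182 - (1)·-1.140 - (2)·-0.100) / (9) = 1.008
  x_4 = (-6 - (1)·1.182 - (2)·-1.140 - (4)·1.008) / (10) = -0.893
Iteration 2:
  x_1 = (7 - (-2)·-1.140 - (-2)·1.008 - (-4)·-0.893) / (11) = 0.288
  x_2 = (-12 - (-2)·0.288 - (2)·1.008 - (3)·-0.893) / (11) = -0.978
  x_3 = (3 - (-4)·0.288 - (1)·-0.978 - (2)·-0.893) / (9) = 0.768
  x_4 = (-6 - (1)·0.288 - (2)·-0.978 - (4)·0.768) / (10) = -0.740
Residual b − A·x = (0.452, 0.018, -0.302, -0.004); ∞-norm = 0.452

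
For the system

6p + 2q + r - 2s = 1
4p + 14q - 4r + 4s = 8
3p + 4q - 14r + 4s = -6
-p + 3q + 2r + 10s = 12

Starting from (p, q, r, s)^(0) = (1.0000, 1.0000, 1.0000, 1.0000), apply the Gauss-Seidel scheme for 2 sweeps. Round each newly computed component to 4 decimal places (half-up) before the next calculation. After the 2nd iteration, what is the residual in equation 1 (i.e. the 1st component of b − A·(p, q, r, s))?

Iteration 1:
  p = (1 - (2)·1.0000 - (1)·1.0000 - (-2)·1.0000) / (6) = 0.0000
  q = (8 - (4)·0.0000 - (-4)·1.0000 - (4)·1.0000) / (14) = 0.5714
  r = (-6 - (3)·0.0000 - (4)·0.5714 - (4)·1.0000) / (-14) = 0.8775
  s = (12 - (-1)·0.0000 - (3)·0.5714 - (2)·0.8775) / (10) = 0.8531
Iteration 2:
  p = (1 - (2)·0.5714 - (1)·0.8775 - (-2)·0.8531) / (6) = 0.1143
  q = (8 - (4)·0.1143 - (-4)·0.8775 - (4)·0.8531) / (14) = 0.5457
  r = (-6 - (3)·0.1143 - (4)·0.5457 - (4)·0.8531) / (-14) = 0.8527
  s = (12 - (-1)·0.1143 - (3)·0.5457 - (2)·0.8527) / (10) = 0.8772
Residual b − A·x = (0.1245, -0.1950, -0.0967, -0.0002)

0.1245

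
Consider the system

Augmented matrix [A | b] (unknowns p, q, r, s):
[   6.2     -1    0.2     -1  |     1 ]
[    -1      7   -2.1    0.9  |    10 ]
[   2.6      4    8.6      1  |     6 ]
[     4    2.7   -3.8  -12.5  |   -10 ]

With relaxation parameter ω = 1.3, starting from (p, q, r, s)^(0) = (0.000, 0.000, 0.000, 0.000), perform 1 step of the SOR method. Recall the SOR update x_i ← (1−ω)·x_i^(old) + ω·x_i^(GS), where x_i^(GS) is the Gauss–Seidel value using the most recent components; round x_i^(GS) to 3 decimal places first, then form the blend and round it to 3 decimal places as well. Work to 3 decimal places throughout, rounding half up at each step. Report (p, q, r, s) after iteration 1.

(0.209, 1.895, -0.321, 1.786)

Iteration 1:
  p: GS value = (1 - (-1)·0.000 - (0.2)·0.000 - (-1)·0.000) / (6.2) = 0.161;  p ← (1−ω)·0.000 + ω·0.161 = 0.209
  q: GS value = (10 - (-1)·0.209 - (-2.1)·0.000 - (0.9)·0.000) / (7) = 1.458;  q ← (1−ω)·0.000 + ω·1.458 = 1.895
  r: GS value = (6 - (2.6)·0.209 - (4)·1.895 - (1)·0.000) / (8.6) = -0.247;  r ← (1−ω)·0.000 + ω·-0.247 = -0.321
  s: GS value = (-10 - (4)·0.209 - (2.7)·1.895 - (-3.8)·-0.321) / (-12.5) = 1.374;  s ← (1−ω)·0.000 + ω·1.374 = 1.786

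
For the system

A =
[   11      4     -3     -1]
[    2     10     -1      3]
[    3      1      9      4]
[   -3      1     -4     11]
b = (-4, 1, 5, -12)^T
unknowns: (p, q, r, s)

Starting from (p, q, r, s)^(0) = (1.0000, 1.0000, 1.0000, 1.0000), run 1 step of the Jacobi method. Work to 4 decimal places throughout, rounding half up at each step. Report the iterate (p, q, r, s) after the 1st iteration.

(-0.3636, -0.3000, -0.3333, -0.5455)

Iteration 1:
  p = (-4 - (4)·1.0000 - (-3)·1.0000 - (-1)·1.0000) / (11) = -0.3636
  q = (1 - (2)·1.0000 - (-1)·1.0000 - (3)·1.0000) / (10) = -0.3000
  r = (5 - (3)·1.0000 - (1)·1.0000 - (4)·1.0000) / (9) = -0.3333
  s = (-12 - (-3)·1.0000 - (1)·1.0000 - (-4)·1.0000) / (11) = -0.5455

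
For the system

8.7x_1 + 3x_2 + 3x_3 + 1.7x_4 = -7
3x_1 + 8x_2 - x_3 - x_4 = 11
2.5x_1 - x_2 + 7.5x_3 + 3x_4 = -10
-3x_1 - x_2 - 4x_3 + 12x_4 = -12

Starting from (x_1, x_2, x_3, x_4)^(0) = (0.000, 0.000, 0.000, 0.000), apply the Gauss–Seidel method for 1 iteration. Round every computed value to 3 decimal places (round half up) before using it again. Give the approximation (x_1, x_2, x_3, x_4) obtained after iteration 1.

Iteration 1:
  x_1 = (-7 - (3)·0.000 - (3)·0.000 - (1.7)·0.000) / (8.7) = -0.805
  x_2 = (11 - (3)·-0.805 - (-1)·0.000 - (-1)·0.000) / (8) = 1.677
  x_3 = (-10 - (2.5)·-0.805 - (-1)·1.677 - (3)·0.000) / (7.5) = -0.841
  x_4 = (-12 - (-3)·-0.805 - (-1)·1.677 - (-4)·-0.841) / (12) = -1.342

(-0.805, 1.677, -0.841, -1.342)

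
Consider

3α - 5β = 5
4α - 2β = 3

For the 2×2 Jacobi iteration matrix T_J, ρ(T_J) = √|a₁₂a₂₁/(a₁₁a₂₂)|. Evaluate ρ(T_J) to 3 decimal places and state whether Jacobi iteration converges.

1.826

a₁₂a₂₁/(a₁₁a₂₂) = (-5)·(4) / ((3)·(-2)) = 3.333333
ρ = √|3.333333| = √3.333333 = 1.826
ρ > 1, so Jacobi diverges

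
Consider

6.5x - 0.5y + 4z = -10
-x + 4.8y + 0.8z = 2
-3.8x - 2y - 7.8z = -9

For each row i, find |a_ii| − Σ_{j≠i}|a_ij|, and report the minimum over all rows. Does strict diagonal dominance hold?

2

row 1: |6.5| − (0.5+4) = 2
row 2: |4.8| − (1+0.8) = 3
row 3: |-7.8| − (3.8+2) = 2
minimum over rows = 2 → strictly diagonally dominant (convergence guaranteed)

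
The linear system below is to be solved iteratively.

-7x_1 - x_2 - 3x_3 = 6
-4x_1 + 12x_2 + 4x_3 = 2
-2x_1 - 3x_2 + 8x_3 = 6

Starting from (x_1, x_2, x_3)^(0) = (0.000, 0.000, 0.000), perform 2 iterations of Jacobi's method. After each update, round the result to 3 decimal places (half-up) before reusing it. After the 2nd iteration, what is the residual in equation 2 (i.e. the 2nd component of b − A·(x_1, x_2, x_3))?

Iteration 1:
  x_1 = (6 - (-1)·0.000 - (-3)·0.000) / (-7) = -0.857
  x_2 = (2 - (-4)·0.000 - (4)·0.000) / (12) = 0.167
  x_3 = (6 - (-2)·0.000 - (-3)·0.000) / (8) = 0.750
Iteration 2:
  x_1 = (6 - (-1)·0.167 - (-3)·0.750) / (-7) = -1.202
  x_2 = (2 - (-4)·-0.857 - (4)·0.750) / (12) = -0.369
  x_3 = (6 - (-2)·-0.857 - (-3)·0.167) / (8) = 0.598
Residual b − A·x = (-0.989, -0.772, -2.295)

-0.772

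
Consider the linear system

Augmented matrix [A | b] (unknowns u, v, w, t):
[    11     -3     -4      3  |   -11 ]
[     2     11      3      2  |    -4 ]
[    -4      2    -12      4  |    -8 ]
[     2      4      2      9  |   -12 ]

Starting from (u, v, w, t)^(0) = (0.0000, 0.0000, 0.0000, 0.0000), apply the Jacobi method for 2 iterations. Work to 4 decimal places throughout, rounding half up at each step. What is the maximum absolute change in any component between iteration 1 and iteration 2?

Iteration 1:
  u = (-11 - (-3)·0.0000 - (-4)·0.0000 - (3)·0.0000) / (11) = -1.0000
  v = (-4 - (2)·0.0000 - (3)·0.0000 - (2)·0.0000) / (11) = -0.3636
  w = (-8 - (-4)·0.0000 - (2)·0.0000 - (4)·0.0000) / (-12) = 0.6667
  t = (-12 - (2)·0.0000 - (4)·0.0000 - (2)·0.0000) / (9) = -1.3333
Iteration 2:
  u = (-11 - (-3)·-0.3636 - (-4)·0.6667 - (3)·-1.3333) / (11) = -0.4931
  v = (-4 - (2)·-1.0000 - (3)·0.6667 - (2)·-1.3333) / (11) = -0.1212
  w = (-8 - (-4)·-1.0000 - (2)·-0.3636 - (4)·-1.3333) / (-12) = 0.4950
  t = (-12 - (2)·-1.0000 - (4)·-0.3636 - (2)·0.6667) / (9) = -1.0977
Change: (0.5069, 0.2424, -0.1717, 0.2356) → max |·| = 0.5069

0.5069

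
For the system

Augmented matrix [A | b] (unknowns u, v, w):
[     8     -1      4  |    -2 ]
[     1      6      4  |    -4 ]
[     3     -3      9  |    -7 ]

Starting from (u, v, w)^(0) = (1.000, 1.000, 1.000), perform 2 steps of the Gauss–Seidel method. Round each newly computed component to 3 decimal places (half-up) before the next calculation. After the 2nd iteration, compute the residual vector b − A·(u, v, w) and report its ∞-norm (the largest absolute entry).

0.654

Iteration 1:
  u = (-2 - (-1)·1.000 - (4)·1.000) / (8) = -0.625
  v = (-4 - (1)·-0.625 - (4)·1.000) / (6) = -1.229
  w = (-7 - (3)·-0.625 - (-3)·-1.229) / (9) = -0.979
Iteration 2:
  u = (-2 - (-1)·-1.229 - (4)·-0.979) / (8) = 0.086
  v = (-4 - (1)·0.086 - (4)·-0.979) / (6) = -0.028
  w = (-7 - (3)·0.086 - (-3)·-0.028) / (9) = -0.816
Residual b − A·x = (0.548, -0.654, 0.002); ∞-norm = 0.654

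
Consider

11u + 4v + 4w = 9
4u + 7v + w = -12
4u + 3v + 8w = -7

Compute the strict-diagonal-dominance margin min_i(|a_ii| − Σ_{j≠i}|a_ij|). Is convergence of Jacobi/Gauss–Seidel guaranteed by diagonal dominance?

1

row 1: |11| − (4+4) = 3
row 2: |7| − (4+1) = 2
row 3: |8| − (4+3) = 1
minimum over rows = 1 → strictly diagonally dominant (convergence guaranteed)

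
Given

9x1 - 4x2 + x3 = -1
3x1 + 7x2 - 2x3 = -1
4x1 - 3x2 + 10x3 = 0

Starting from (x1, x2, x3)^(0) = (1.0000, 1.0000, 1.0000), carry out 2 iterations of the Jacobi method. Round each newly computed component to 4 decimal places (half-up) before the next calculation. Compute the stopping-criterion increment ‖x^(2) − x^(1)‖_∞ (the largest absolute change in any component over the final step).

Iteration 1:
  x1 = (-1 - (-4)·1.0000 - (1)·1.0000) / (9) = 0.2222
  x2 = (-1 - (3)·1.0000 - (-2)·1.0000) / (7) = -0.2857
  x3 = (0 - (4)·1.0000 - (-3)·1.0000) / (10) = -0.1000
Iteration 2:
  x1 = (-1 - (-4)·-0.2857 - (1)·-0.1000) / (9) = -0.2270
  x2 = (-1 - (3)·0.2222 - (-2)·-0.1000) / (7) = -0.2667
  x3 = (0 - (4)·0.2222 - (-3)·-0.2857) / (10) = -0.1746
Change: (-0.4492, 0.0190, -0.0746) → max |·| = 0.4492

0.4492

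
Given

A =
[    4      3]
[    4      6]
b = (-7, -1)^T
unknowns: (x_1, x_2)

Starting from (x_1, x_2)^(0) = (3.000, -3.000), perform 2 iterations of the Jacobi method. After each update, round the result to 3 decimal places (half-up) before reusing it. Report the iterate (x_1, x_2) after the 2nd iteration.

(-0.125, -0.500)

Iteration 1:
  x_1 = (-7 - (3)·-3.000) / (4) = 0.500
  x_2 = (-1 - (4)·3.000) / (6) = -2.167
Iteration 2:
  x_1 = (-7 - (3)·-2.167) / (4) = -0.125
  x_2 = (-1 - (4)·0.500) / (6) = -0.500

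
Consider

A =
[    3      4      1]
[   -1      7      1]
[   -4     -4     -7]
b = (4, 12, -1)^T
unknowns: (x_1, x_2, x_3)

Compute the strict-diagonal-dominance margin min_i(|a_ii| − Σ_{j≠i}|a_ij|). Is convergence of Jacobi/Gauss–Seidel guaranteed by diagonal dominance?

-2

row 1: |3| − (4+1) = -2
row 2: |7| − (1+1) = 5
row 3: |-7| − (4+4) = -1
minimum over rows = -2 → not strictly diagonally dominant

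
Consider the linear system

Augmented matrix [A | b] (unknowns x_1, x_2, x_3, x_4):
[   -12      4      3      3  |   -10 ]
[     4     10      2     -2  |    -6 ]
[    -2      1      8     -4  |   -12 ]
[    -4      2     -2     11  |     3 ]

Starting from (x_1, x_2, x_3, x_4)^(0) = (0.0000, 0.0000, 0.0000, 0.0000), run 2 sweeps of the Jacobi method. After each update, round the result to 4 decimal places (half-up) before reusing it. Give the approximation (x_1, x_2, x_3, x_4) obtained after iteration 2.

Iteration 1:
  x_1 = (-10 - (4)·0.0000 - (3)·0.0000 - (3)·0.0000) / (-12) = 0.8333
  x_2 = (-6 - (4)·0.0000 - (2)·0.0000 - (-2)·0.0000) / (10) = -0.6000
  x_3 = (-12 - (-2)·0.0000 - (1)·0.0000 - (-4)·0.0000) / (8) = -1.5000
  x_4 = (3 - (-4)·0.0000 - (2)·0.0000 - (-2)·0.0000) / (11) = 0.2727
Iteration 2:
  x_1 = (-10 - (4)·-0.6000 - (3)·-1.5000 - (3)·0.2727) / (-12) = 0.3265
  x_2 = (-6 - (4)·0.8333 - (2)·-1.5000 - (-2)·0.2727) / (10) = -0.5788
  x_3 = (-12 - (-2)·0.8333 - (1)·-0.6000 - (-4)·0.2727) / (8) = -1.0803
  x_4 = (3 - (-4)·0.8333 - (2)·-0.6000 - (-2)·-1.5000) / (11) = 0.4121

(0.3265, -0.5788, -1.0803, 0.4121)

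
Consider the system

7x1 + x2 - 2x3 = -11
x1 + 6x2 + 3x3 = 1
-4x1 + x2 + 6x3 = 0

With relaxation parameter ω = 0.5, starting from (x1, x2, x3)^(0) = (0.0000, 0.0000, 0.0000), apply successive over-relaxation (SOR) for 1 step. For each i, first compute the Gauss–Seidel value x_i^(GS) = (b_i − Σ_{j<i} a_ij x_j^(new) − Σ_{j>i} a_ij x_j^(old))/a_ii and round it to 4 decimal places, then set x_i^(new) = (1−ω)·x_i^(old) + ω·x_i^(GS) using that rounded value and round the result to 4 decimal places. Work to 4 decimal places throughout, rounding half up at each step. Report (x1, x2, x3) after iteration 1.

Iteration 1:
  x1: GS value = (-11 - (1)·0.0000 - (-2)·0.0000) / (7) = -1.5714;  x1 ← (1−ω)·0.0000 + ω·-1.5714 = -0.7857
  x2: GS value = (1 - (1)·-0.7857 - (3)·0.0000) / (6) = 0.2976;  x2 ← (1−ω)·0.0000 + ω·0.2976 = 0.1488
  x3: GS value = (0 - (-4)·-0.7857 - (1)·0.1488) / (6) = -0.5486;  x3 ← (1−ω)·0.0000 + ω·-0.5486 = -0.2743

(-0.7857, 0.1488, -0.2743)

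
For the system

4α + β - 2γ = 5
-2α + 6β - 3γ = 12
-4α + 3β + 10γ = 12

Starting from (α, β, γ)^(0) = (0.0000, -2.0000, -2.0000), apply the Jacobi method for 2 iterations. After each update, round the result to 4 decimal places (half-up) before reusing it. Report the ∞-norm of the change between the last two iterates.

2.1500

Iteration 1:
  α = (5 - (1)·-2.0000 - (-2)·-2.0000) / (4) = 0.7500
  β = (12 - (-2)·0.0000 - (-3)·-2.0000) / (6) = 1.0000
  γ = (12 - (-4)·0.0000 - (3)·-2.0000) / (10) = 1.8000
Iteration 2:
  α = (5 - (1)·1.0000 - (-2)·1.8000) / (4) = 1.9000
  β = (12 - (-2)·0.7500 - (-3)·1.8000) / (6) = 3.1500
  γ = (12 - (-4)·0.7500 - (3)·1.0000) / (10) = 1.2000
Change: (1.1500, 2.1500, -0.6000) → max |·| = 2.1500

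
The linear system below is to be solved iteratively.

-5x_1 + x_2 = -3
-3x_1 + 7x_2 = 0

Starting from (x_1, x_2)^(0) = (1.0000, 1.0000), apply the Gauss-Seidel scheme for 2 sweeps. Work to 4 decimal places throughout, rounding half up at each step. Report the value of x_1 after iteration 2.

Iteration 1:
  x_1 = (-3 - (1)·1.0000) / (-5) = 0.8000
  x_2 = (0 - (-3)·0.8000) / (7) = 0.3429
Iteration 2:
  x_1 = (-3 - (1)·0.3429) / (-5) = 0.6686
  x_2 = (0 - (-3)·0.6686) / (7) = 0.2865

0.6686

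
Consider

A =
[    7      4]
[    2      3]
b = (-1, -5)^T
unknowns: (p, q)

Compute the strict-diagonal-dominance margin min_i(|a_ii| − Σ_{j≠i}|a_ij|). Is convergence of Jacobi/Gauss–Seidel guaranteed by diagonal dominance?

row 1: |7| − (4) = 3
row 2: |3| − (2) = 1
minimum over rows = 1 → strictly diagonally dominant (convergence guaranteed)

1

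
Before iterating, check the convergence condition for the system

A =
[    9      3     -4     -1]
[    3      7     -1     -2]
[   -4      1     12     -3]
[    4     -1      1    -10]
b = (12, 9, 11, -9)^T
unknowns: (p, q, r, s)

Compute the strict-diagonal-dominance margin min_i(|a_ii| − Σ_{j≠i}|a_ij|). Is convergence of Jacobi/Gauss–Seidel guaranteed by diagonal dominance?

1

row 1: |9| − (3+4+1) = 1
row 2: |7| − (3+1+2) = 1
row 3: |12| − (4+1+3) = 4
row 4: |-10| − (4+1+1) = 4
minimum over rows = 1 → strictly diagonally dominant (convergence guaranteed)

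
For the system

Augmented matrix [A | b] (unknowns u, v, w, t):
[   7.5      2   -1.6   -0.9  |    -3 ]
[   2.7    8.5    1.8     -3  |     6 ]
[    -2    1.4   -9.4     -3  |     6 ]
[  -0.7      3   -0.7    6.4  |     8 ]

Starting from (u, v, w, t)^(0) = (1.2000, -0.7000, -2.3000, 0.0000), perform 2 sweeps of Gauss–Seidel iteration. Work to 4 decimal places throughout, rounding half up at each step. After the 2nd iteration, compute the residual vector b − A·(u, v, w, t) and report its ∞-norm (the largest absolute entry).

0.5589

Iteration 1:
  u = (-3 - (2)·-0.7000 - (-1.6)·-2.3000 - (-0.9)·0.0000) / (7.5) = -0.7040
  v = (6 - (2.7)·-0.7040 - (1.8)·-2.3000 - (-3)·0.0000) / (8.5) = 1.4166
  w = (6 - (-2)·-0.7040 - (1.4)·1.4166 - (-3)·0.0000) / (-9.4) = -0.2775
  t = (8 - (-0.7)·-0.7040 - (3)·1.4166 - (-0.7)·-0.2775) / (6.4) = 0.4786
Iteration 2:
  u = (-3 - (2)·1.4166 - (-1.6)·-0.2775 - (-0.9)·0.4786) / (7.5) = -0.7795
  v = (6 - (2.7)·-0.7795 - (1.8)·-0.2775 - (-3)·0.4786) / (8.5) = 1.1812
  w = (6 - (-2)·-0.7795 - (1.4)·1.1812 - (-3)·0.4786) / (-9.4) = -0.4493
  t = (8 - (-0.7)·-0.7795 - (3)·1.1812 - (-0.7)·-0.4493) / (6.4) = 0.5619
Residual b − A·x = (0.2707, 0.5589, 0.2496, 0.0001); ∞-norm = 0.5589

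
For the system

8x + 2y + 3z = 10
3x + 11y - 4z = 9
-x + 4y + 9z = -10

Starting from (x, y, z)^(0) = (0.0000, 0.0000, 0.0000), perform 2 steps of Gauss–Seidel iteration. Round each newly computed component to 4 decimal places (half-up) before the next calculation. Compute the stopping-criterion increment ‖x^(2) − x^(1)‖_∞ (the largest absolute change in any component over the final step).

0.5193

Iteration 1:
  x = (10 - (2)·0.0000 - (3)·0.0000) / (8) = 1.2500
  y = (9 - (3)·1.2500 - (-4)·0.0000) / (11) = 0.4773
  z = (-10 - (-1)·1.2500 - (4)·0.4773) / (9) = -1.1844
Iteration 2:
  x = (10 - (2)·0.4773 - (3)·-1.1844) / (8) = 1.5748
  y = (9 - (3)·1.5748 - (-4)·-1.1844) / (11) = -0.0420
  z = (-10 - (-1)·1.5748 - (4)·-0.0420) / (9) = -0.9175
Change: (0.3248, -0.5193, 0.2669) → max |·| = 0.5193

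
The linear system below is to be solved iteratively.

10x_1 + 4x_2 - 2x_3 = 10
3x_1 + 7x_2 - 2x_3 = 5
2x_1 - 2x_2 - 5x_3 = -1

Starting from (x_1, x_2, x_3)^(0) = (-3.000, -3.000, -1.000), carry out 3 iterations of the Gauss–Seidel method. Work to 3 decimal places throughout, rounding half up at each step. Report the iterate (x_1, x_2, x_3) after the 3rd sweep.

(0.938, 0.479, 0.384)

Iteration 1:
  x_1 = (10 - (4)·-3.000 - (-2)·-1.000) / (10) = 2.000
  x_2 = (5 - (3)·2.000 - (-2)·-1.000) / (7) = -0.429
  x_3 = (-1 - (2)·2.000 - (-2)·-0.429) / (-5) = 1.172
Iteration 2:
  x_1 = (10 - (4)·-0.429 - (-2)·1.172) / (10) = 1.406
  x_2 = (5 - (3)·1.406 - (-2)·1.172) / (7) = 0.447
  x_3 = (-1 - (2)·1.406 - (-2)·0.447) / (-5) = 0.584
Iteration 3:
  x_1 = (10 - (4)·0.447 - (-2)·0.584) / (10) = 0.938
  x_2 = (5 - (3)·0.938 - (-2)·0.584) / (7) = 0.479
  x_3 = (-1 - (2)·0.938 - (-2)·0.479) / (-5) = 0.384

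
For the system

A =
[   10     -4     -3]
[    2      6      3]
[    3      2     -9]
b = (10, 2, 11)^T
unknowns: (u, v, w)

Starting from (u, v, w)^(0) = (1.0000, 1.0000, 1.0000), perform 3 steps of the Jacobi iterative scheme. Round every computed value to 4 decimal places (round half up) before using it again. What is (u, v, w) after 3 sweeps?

(0.8100, 0.5167, -1.0000)

Iteration 1:
  u = (10 - (-4)·1.0000 - (-3)·1.0000) / (10) = 1.7000
  v = (2 - (2)·1.0000 - (3)·1.0000) / (6) = -0.5000
  w = (11 - (3)·1.0000 - (2)·1.0000) / (-9) = -0.6667
Iteration 2:
  u = (10 - (-4)·-0.5000 - (-3)·-0.6667) / (10) = 0.6000
  v = (2 - (2)·1.7000 - (3)·-0.6667) / (6) = 0.1000
  w = (11 - (3)·1.7000 - (2)·-0.5000) / (-9) = -0.7667
Iteration 3:
  u = (10 - (-4)·0.1000 - (-3)·-0.7667) / (10) = 0.8100
  v = (2 - (2)·0.6000 - (3)·-0.7667) / (6) = 0.5167
  w = (11 - (3)·0.6000 - (2)·0.1000) / (-9) = -1.0000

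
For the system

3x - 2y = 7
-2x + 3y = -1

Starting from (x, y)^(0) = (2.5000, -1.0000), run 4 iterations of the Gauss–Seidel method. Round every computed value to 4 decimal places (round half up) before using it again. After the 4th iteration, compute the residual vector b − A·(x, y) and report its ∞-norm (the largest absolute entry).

Iteration 1:
  x = (7 - (-2)·-1.0000) / (3) = 1.6667
  y = (-1 - (-2)·1.6667) / (3) = 0.7778
Iteration 2:
  x = (7 - (-2)·0.7778) / (3) = 2.8519
  y = (-1 - (-2)·2.8519) / (3) = 1.5679
Iteration 3:
  x = (7 - (-2)·1.5679) / (3) = 3.3786
  y = (-1 - (-2)·3.3786) / (3) = 1.9191
Iteration 4:
  x = (7 - (-2)·1.9191) / (3) = 3.6127
  y = (-1 - (-2)·3.6127) / (3) = 2.0751
Residual b − A·x = (0.3121, 0.0001); ∞-norm = 0.3121

0.3121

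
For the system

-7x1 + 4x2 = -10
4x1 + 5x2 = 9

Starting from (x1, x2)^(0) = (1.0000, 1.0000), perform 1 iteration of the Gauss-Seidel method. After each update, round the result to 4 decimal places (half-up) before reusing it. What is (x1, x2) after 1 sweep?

(2.0000, 0.2000)

Iteration 1:
  x1 = (-10 - (4)·1.0000) / (-7) = 2.0000
  x2 = (9 - (4)·2.0000) / (5) = 0.2000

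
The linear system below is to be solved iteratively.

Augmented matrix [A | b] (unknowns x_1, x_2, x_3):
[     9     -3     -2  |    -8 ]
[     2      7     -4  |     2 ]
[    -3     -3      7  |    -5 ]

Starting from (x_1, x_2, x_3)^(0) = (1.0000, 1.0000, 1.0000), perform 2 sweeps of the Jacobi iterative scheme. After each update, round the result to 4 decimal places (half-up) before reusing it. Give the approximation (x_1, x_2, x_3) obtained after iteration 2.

(-0.6667, 0.4626, -0.6122)

Iteration 1:
  x_1 = (-8 - (-3)·1.0000 - (-2)·1.0000) / (9) = -0.3333
  x_2 = (2 - (2)·1.0000 - (-4)·1.0000) / (7) = 0.5714
  x_3 = (-5 - (-3)·1.0000 - (-3)·1.0000) / (7) = 0.1429
Iteration 2:
  x_1 = (-8 - (-3)·0.5714 - (-2)·0.1429) / (9) = -0.6667
  x_2 = (2 - (2)·-0.3333 - (-4)·0.1429) / (7) = 0.4626
  x_3 = (-5 - (-3)·-0.3333 - (-3)·0.5714) / (7) = -0.6122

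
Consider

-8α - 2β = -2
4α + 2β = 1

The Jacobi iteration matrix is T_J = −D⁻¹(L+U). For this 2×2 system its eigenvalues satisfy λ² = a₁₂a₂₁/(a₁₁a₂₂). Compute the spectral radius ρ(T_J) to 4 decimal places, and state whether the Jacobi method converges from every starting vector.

0.7071

a₁₂a₂₁/(a₁₁a₂₂) = (-2)·(4) / ((-8)·(2)) = 0.500000
ρ = √|0.500000| = √0.500000 = 0.7071
ρ < 1, so Jacobi converges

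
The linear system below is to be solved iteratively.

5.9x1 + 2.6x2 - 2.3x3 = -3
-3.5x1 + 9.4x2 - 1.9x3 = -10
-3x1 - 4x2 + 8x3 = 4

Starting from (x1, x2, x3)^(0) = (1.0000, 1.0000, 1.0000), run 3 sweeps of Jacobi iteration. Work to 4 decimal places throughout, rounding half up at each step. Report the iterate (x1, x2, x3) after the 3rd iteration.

Iteration 1:
  x1 = (-3 - (2.6)·1.0000 - (-2.3)·1.0000) / (5.9) = -0.5593
  x2 = (-10 - (-3.5)·1.0000 - (-1.9)·1.0000) / (9.4) = -0.4894
  x3 = (4 - (-3)·1.0000 - (-4)·1.0000) / (8) = 1.3750
Iteration 2:
  x1 = (-3 - (2.6)·-0.4894 - (-2.3)·1.3750) / (5.9) = 0.2432
  x2 = (-10 - (-3.5)·-0.5593 - (-1.9)·1.3750) / (9.4) = -0.9942
  x3 = (4 - (-3)·-0.5593 - (-4)·-0.4894) / (8) = 0.0456
Iteration 3:
  x1 = (-3 - (2.6)·-0.9942 - (-2.3)·0.0456) / (5.9) = -0.0526
  x2 = (-10 - (-3.5)·0.2432 - (-1.9)·0.0456) / (9.4) = -0.9641
  x3 = (4 - (-3)·0.2432 - (-4)·-0.9942) / (8) = 0.0941

(-0.0526, -0.9641, 0.0941)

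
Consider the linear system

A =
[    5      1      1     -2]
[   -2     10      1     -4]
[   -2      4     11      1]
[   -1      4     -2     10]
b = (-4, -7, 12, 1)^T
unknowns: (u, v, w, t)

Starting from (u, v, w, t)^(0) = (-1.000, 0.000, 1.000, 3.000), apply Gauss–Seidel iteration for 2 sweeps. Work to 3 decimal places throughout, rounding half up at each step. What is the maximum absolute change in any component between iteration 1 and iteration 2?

Iteration 1:
  u = (-4 - (1)·0.000 - (1)·1.000 - (-2)·3.000) / (5) = 0.200
  v = (-7 - (-2)·0.200 - (1)·1.000 - (-4)·3.000) / (10) = 0.440
  w = (12 - (-2)·0.200 - (4)·0.440 - (1)·3.000) / (11) = 0.695
  t = (1 - (-1)·0.200 - (4)·0.440 - (-2)·0.695) / (10) = 0.083
Iteration 2:
  u = (-4 - (1)·0.440 - (1)·0.695 - (-2)·0.083) / (5) = -0.994
  v = (-7 - (-2)·-0.994 - (1)·0.695 - (-4)·0.083) / (10) = -0.935
  w = (12 - (-2)·-0.994 - (4)·-0.935 - (1)·0.083) / (11) = 1.243
  t = (1 - (-1)·-0.994 - (4)·-0.935 - (-2)·1.243) / (10) = 0.623
Change: (-1.194, -1.375, 0.548, 0.540) → max |·| = 1.375

1.375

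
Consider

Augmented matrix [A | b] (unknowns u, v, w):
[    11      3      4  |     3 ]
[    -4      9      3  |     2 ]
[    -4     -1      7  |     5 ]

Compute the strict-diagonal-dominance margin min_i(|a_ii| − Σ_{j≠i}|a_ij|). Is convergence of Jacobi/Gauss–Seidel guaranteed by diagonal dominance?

2

row 1: |11| − (3+4) = 4
row 2: |9| − (4+3) = 2
row 3: |7| − (4+1) = 2
minimum over rows = 2 → strictly diagonally dominant (convergence guaranteed)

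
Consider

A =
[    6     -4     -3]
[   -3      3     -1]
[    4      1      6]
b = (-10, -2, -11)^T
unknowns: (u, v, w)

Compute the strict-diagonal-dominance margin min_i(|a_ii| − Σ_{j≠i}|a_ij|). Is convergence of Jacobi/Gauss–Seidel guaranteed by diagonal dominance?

-1

row 1: |6| − (4+3) = -1
row 2: |3| − (3+1) = -1
row 3: |6| − (4+1) = 1
minimum over rows = -1 → not strictly diagonally dominant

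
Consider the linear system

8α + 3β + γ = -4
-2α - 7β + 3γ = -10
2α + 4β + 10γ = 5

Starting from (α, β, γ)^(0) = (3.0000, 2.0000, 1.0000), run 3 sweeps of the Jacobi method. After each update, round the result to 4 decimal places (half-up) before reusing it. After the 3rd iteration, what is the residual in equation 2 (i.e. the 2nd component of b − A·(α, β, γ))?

0.2445

Iteration 1:
  α = (-4 - (3)·2.0000 - (1)·1.0000) / (8) = -1.3750
  β = (-10 - (-2)·3.0000 - (3)·1.0000) / (-7) = 1.0000
  γ = (5 - (2)·3.0000 - (4)·2.0000) / (10) = -0.9000
Iteration 2:
  α = (-4 - (3)·1.0000 - (1)·-0.9000) / (8) = -0.7625
  β = (-10 - (-2)·-1.3750 - (3)·-0.9000) / (-7) = 1.4357
  γ = (5 - (2)·-1.3750 - (4)·1.0000) / (10) = 0.3750
Iteration 3:
  α = (-4 - (3)·1.4357 - (1)·0.3750) / (8) = -1.0853
  β = (-10 - (-2)·-0.7625 - (3)·0.3750) / (-7) = 1.8071
  γ = (5 - (2)·-0.7625 - (4)·1.4357) / (10) = 0.0782
Residual b − A·x = (-0.8171, 0.2445, -0.8398)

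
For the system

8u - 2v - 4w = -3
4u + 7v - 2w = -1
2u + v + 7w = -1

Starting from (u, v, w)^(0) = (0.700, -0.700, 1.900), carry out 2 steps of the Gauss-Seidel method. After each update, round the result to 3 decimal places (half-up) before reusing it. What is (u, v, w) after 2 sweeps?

Iteration 1:
  u = (-3 - (-2)·-0.700 - (-4)·1.900) / (8) = 0.400
  v = (-1 - (4)·0.400 - (-2)·1.900) / (7) = 0.171
  w = (-1 - (2)·0.400 - (1)·0.171) / (7) = -0.282
Iteration 2:
  u = (-3 - (-2)·0.171 - (-4)·-0.282) / (8) = -0.473
  v = (-1 - (4)·-0.473 - (-2)·-0.282) / (7) = 0.047
  w = (-1 - (2)·-0.473 - (1)·0.047) / (7) = -0.014

(-0.473, 0.047, -0.014)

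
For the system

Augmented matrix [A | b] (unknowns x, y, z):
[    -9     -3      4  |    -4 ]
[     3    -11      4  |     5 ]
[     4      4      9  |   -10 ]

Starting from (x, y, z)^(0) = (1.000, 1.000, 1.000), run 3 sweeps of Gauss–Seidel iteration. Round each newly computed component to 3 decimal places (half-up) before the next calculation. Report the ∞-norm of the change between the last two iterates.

0.716

Iteration 1:
  x = (-4 - (-3)·1.000 - (4)·1.000) / (-9) = 0.556
  y = (5 - (3)·0.556 - (4)·1.000) / (-11) = 0.061
  z = (-10 - (4)·0.556 - (4)·0.061) / (9) = -1.385
Iteration 2:
  x = (-4 - (-3)·0.061 - (4)·-1.385) / (-9) = -0.191
  y = (5 - (3)·-0.191 - (4)·-1.385) / (-11) = -1.010
  z = (-10 - (4)·-0.191 - (4)·-1.010) / (9) = -0.577
Iteration 3:
  x = (-4 - (-3)·-1.010 - (4)·-0.577) / (-9) = 0.525
  y = (5 - (3)·0.525 - (4)·-0.577) / (-11) = -0.521
  z = (-10 - (4)·0.525 - (4)·-0.521) / (9) = -1.113
Change: (0.716, 0.489, -0.536) → max |·| = 0.716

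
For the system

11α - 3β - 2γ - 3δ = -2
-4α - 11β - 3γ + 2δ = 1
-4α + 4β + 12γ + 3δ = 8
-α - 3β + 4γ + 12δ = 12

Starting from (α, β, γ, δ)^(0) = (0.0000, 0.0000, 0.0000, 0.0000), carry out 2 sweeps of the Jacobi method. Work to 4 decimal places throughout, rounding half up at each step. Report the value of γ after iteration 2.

Iteration 1:
  α = (-2 - (-3)·0.0000 - (-2)·0.0000 - (-3)·0.0000) / (11) = -0.1818
  β = (1 - (-4)·0.0000 - (-3)·0.0000 - (2)·0.0000) / (-11) = -0.0909
  γ = (8 - (-4)·0.0000 - (4)·0.0000 - (3)·0.0000) / (12) = 0.6667
  δ = (12 - (-1)·0.0000 - (-3)·0.0000 - (4)·0.0000) / (12) = 1.0000
Iteration 2:
  α = (-2 - (-3)·-0.0909 - (-2)·0.6667 - (-3)·1.0000) / (11) = 0.1873
  β = (1 - (-4)·-0.1818 - (-3)·0.6667 - (2)·1.0000) / (-11) = -0.0248
  γ = (8 - (-4)·-0.1818 - (4)·-0.0909 - (3)·1.0000) / (12) = 0.3864
  δ = (12 - (-1)·-0.1818 - (-3)·-0.0909 - (4)·0.6667) / (12) = 0.7399

0.3864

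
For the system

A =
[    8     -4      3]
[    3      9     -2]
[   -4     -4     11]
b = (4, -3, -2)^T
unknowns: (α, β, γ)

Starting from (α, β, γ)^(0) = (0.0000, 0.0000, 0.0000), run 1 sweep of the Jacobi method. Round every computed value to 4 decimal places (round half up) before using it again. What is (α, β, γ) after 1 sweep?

(0.5000, -0.3333, -0.1818)

Iteration 1:
  α = (4 - (-4)·0.0000 - (3)·0.0000) / (8) = 0.5000
  β = (-3 - (3)·0.0000 - (-2)·0.0000) / (9) = -0.3333
  γ = (-2 - (-4)·0.0000 - (-4)·0.0000) / (11) = -0.1818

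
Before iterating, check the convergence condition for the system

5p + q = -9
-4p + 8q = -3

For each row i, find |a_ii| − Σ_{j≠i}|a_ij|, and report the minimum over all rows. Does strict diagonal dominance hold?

4

row 1: |5| − (1) = 4
row 2: |8| − (4) = 4
minimum over rows = 4 → strictly diagonally dominant (convergence guaranteed)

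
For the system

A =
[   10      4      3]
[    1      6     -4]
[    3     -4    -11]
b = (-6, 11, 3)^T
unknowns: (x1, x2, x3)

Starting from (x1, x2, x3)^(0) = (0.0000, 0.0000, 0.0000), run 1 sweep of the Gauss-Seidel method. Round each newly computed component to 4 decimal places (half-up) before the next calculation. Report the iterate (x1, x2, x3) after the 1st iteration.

(-0.6000, 1.9333, -1.1394)

Iteration 1:
  x1 = (-6 - (4)·0.0000 - (3)·0.0000) / (10) = -0.6000
  x2 = (11 - (1)·-0.6000 - (-4)·0.0000) / (6) = 1.9333
  x3 = (3 - (3)·-0.6000 - (-4)·1.9333) / (-11) = -1.1394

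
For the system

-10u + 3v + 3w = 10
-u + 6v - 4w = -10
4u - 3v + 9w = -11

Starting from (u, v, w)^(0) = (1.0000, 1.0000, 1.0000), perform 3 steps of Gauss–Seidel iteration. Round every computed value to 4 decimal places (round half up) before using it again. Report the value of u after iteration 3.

Iteration 1:
  u = (10 - (3)·1.0000 - (3)·1.0000) / (-10) = -0.4000
  v = (-10 - (-1)·-0.4000 - (-4)·1.0000) / (6) = -1.0667
  w = (-11 - (4)·-0.4000 - (-3)·-1.0667) / (9) = -1.4000
Iteration 2:
  u = (10 - (3)·-1.0667 - (3)·-1.4000) / (-10) = -1.7400
  v = (-10 - (-1)·-1.7400 - (-4)·-1.4000) / (6) = -2.8900
  w = (-11 - (4)·-1.7400 - (-3)·-2.8900) / (9) = -1.4122
Iteration 3:
  u = (10 - (3)·-2.8900 - (3)·-1.4122) / (-10) = -2.2907
  v = (-10 - (-1)·-2.2907 - (-4)·-1.4122) / (6) = -2.9899
  w = (-11 - (4)·-2.2907 - (-3)·-2.9899) / (9) = -1.2008

-2.2907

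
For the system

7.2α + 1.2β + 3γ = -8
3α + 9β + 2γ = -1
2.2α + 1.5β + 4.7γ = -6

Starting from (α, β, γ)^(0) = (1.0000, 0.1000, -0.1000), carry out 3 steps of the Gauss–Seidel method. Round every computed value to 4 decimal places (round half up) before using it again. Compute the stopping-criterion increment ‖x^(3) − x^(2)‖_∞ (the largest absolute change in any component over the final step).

0.0533

Iteration 1:
  α = (-8 - (1.2)·0.1000 - (3)·-0.1000) / (7.2) = -1.0861
  β = (-1 - (3)·-1.0861 - (2)·-0.1000) / (9) = 0.2731
  γ = (-6 - (2.2)·-1.0861 - (1.5)·0.2731) / (4.7) = -0.8554
Iteration 2:
  α = (-8 - (1.2)·0.2731 - (3)·-0.8554) / (7.2) = -0.8002
  β = (-1 - (3)·-0.8002 - (2)·-0.8554) / (9) = 0.3457
  γ = (-6 - (2.2)·-0.8002 - (1.5)·0.3457) / (4.7) = -1.0124
Iteration 3:
  α = (-8 - (1.2)·0.3457 - (3)·-1.0124) / (7.2) = -0.7469
  β = (-1 - (3)·-0.7469 - (2)·-1.0124) / (9) = 0.3628
  γ = (-6 - (2.2)·-0.7469 - (1.5)·0.3628) / (4.7) = -1.0428
Change: (0.0533, 0.0171, -0.0304) → max |·| = 0.0533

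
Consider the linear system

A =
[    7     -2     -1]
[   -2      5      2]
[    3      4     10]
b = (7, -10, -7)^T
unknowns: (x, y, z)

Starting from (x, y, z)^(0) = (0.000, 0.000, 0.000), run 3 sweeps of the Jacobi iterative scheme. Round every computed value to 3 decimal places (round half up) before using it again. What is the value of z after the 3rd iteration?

-0.271

Iteration 1:
  x = (7 - (-2)·0.000 - (-1)·0.000) / (7) = 1.000
  y = (-10 - (-2)·0.000 - (2)·0.000) / (5) = -2.000
  z = (-7 - (3)·0.000 - (4)·0.000) / (10) = -0.700
Iteration 2:
  x = (7 - (-2)·-2.000 - (-1)·-0.700) / (7) = 0.329
  y = (-10 - (-2)·1.000 - (2)·-0.700) / (5) = -1.320
  z = (-7 - (3)·1.000 - (4)·-2.000) / (10) = -0.200
Iteration 3:
  x = (7 - (-2)·-1.320 - (-1)·-0.200) / (7) = 0.594
  y = (-10 - (-2)·0.329 - (2)·-0.200) / (5) = -1.788
  z = (-7 - (3)·0.329 - (4)·-1.320) / (10) = -0.271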